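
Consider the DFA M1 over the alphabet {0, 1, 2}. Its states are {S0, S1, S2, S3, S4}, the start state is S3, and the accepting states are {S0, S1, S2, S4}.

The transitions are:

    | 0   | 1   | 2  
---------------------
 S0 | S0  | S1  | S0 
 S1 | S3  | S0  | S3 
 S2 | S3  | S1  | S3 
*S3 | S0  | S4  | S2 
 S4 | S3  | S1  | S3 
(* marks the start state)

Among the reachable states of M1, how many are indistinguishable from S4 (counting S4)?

2

All states are reachable from the start state.
Initial partition by acceptance: {S0,S1,S2,S4} | {S3}.
Refine {S0,S1,S2,S4} on symbol 0: members go to different blocks, giving {S1,S2,S4} and {S0}.
Refine {S1,S2,S4} on symbol 1: members go to different blocks, giving {S2,S4} and {S1}.
No further refinement is possible. Final partition (4 blocks): {S2,S4} | {S3} | {S0} | {S1}.
The equivalence class containing S4 is {S2,S4}, of size 2.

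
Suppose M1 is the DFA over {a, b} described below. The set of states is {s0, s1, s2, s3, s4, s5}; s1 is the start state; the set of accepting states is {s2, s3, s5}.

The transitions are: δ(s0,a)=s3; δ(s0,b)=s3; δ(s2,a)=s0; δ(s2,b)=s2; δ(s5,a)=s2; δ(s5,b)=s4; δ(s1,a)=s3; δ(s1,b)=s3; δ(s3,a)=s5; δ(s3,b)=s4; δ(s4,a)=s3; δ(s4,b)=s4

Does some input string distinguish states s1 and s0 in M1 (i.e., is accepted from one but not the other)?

P0 = {s2,s3,s5} | {s0,s1,s4}.
Refine {s2,s3,s5} on symbol a: members go to different blocks, giving {s3,s5} and {s2}.
Refine {s3,s5} on symbol a: members go to different blocks, giving {s3} and {s5}.
Refine {s0,s1,s4} on symbol b: members go to different blocks, giving {s0,s1} and {s4}.
The partition is now stable with 5 blocks: {s3} | {s0,s1} | {s2} | {s5} | {s4}.
s1 and s0 lie in the same block of the stable partition, so they are equivalent — no string distinguishes them.

No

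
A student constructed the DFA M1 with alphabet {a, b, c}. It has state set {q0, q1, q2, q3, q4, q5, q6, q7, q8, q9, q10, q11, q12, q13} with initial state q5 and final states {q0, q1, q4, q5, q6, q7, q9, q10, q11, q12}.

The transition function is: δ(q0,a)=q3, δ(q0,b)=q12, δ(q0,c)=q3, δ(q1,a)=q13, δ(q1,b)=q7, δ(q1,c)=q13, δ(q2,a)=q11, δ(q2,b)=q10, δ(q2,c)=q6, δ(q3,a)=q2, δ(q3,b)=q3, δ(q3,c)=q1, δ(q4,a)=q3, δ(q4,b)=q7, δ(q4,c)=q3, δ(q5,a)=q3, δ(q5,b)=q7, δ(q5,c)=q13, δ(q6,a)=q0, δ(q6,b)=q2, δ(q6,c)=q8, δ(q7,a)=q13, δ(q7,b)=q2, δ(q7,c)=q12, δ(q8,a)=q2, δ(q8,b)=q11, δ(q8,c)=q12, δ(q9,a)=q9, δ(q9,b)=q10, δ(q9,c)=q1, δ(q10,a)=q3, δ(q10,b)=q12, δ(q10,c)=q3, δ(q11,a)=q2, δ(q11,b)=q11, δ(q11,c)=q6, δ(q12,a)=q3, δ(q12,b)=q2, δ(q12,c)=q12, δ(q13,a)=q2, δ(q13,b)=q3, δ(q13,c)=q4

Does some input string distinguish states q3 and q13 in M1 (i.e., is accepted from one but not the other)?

Reachable states from the start: {q0,q1,q2,q3,q4,q5,q6,q7,q8,q10,q11,q12,q13}. Unreachable: {q9} — drop them.
Initial partition by acceptance: {q0,q1,q4,q5,q6,q7,q10,q11,q12} | {q2,q3,q8,q13}.
Split {q0,q1,q4,q5,q6,q7,q10,q11,q12} by δ(·,a) → {q0,q1,q4,q5,q7,q10,q11,q12} and {q6}.
Refine {q0,q1,q4,q5,q7,q10,q11,q12} on symbol b: members go to different blocks, giving {q0,q1,q4,q5,q10,q11} and {q7,q12}.
On input b, block {q0,q1,q4,q5,q10,q11} splits into {q0,q1,q4,q5,q10} and {q11}.
Split {q2,q3,q8,q13} by δ(·,a) → {q3,q8,q13} and {q2}.
Refine {q3,q8,q13} on symbol b: members go to different blocks, giving {q3,q13} and {q8}.
The partition is now stable with 7 blocks: {q0,q1,q4,q5,q10} | {q3,q13} | {q6} | {q7,q12} | {q11} | {q2} | {q8}.
q3 and q13 lie in the same block of the stable partition, so they are equivalent — no string distinguishes them.

No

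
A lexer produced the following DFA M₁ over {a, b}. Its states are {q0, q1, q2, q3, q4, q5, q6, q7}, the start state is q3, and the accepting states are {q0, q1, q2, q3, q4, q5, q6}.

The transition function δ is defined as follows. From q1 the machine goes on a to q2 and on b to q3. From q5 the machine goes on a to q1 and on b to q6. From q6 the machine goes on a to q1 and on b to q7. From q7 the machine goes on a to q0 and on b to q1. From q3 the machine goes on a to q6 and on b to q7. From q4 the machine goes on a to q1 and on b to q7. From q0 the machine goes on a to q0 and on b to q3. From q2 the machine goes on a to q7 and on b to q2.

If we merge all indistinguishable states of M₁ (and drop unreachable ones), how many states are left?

6

First remove the unreachable states {q4,q5}; 6 states remain.
Start with accepting vs non-accepting: {q0,q1,q2,q3,q6} | {q7}.
Refine {q0,q1,q2,q3,q6} on symbol a: members go to different blocks, giving {q0,q1,q3,q6} and {q2}.
Refine {q0,q1,q3,q6} on symbol a: members go to different blocks, giving {q0,q3,q6} and {q1}.
On input a, block {q0,q3,q6} splits into {q0,q3} and {q6}.
On input a, block {q0,q3} splits into {q0} and {q3}.
Stable partition: {q0} | {q7} | {q2} | {q1} | {q6} | {q3} — 6 equivalence classes.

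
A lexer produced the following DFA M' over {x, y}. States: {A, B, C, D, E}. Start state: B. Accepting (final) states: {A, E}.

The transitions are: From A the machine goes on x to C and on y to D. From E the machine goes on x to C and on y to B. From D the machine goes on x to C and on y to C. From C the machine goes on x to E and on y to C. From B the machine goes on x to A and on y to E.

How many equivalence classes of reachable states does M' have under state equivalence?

Every state is reachable, so we keep all 5.
Initial partition by acceptance: {A,E} | {B,C,D}.
On input x, block {B,C,D} splits into {B,C} and {D}.
On input y, block {A,E} splits into {A} and {E}.
Split {B,C} by δ(·,x) → {B} and {C}.
No further refinement is possible. Final partition (5 blocks): {A} | {B} | {D} | {E} | {C}.

5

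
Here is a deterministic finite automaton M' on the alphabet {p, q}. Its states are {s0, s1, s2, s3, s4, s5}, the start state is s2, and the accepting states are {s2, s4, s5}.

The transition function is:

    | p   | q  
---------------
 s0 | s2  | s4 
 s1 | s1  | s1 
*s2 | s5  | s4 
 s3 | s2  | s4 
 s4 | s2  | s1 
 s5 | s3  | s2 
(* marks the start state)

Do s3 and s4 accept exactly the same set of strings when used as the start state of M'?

No

States {s0} cannot be reached from the start state, so discard them.
P0 = {s2,s4,s5} | {s1,s3}.
Split {s2,s4,s5} by δ(·,p) → {s2,s4} and {s5}.
Refine {s2,s4} on symbol p: members go to different blocks, giving {s2} and {s4}.
On input p, block {s1,s3} splits into {s1} and {s3}.
Stable partition: {s2} | {s1} | {s5} | {s4} | {s3} — 5 equivalence classes.
s3 and s4 end up in different blocks, so they are distinguishable. For instance, the string 'ε' is accepted from only s4.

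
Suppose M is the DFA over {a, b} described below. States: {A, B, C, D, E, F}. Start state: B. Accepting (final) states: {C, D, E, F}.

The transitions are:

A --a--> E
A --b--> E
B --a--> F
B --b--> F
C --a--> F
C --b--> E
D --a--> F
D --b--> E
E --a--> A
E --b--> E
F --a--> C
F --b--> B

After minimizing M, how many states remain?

States {D} cannot be reached from the start state, so discard them.
P0 = {C,E,F} | {A,B}.
On input a, block {C,E,F} splits into {C,F} and {E}.
Split {C,F} by δ(·,b) → {C} and {F}.
On input a, block {A,B} splits into {A} and {B}.
The partition is now stable with 5 blocks: {C} | {A} | {E} | {F} | {B}.

5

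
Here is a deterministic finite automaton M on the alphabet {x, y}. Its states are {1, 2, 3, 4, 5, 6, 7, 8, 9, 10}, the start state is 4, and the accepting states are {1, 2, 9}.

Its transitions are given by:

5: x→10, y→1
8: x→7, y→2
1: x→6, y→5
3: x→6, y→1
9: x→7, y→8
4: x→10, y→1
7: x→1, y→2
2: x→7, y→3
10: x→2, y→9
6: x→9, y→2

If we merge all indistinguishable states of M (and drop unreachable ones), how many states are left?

3

Every state is reachable, so we keep all 10.
P0 = {1,2,9} | {3,4,5,6,7,8,10}.
Split {3,4,5,6,7,8,10} by δ(·,x) → {3,4,5,8} and {6,7,10}.
No further refinement is possible. Final partition (3 blocks): {1,2,9} | {3,4,5,8} | {6,7,10}.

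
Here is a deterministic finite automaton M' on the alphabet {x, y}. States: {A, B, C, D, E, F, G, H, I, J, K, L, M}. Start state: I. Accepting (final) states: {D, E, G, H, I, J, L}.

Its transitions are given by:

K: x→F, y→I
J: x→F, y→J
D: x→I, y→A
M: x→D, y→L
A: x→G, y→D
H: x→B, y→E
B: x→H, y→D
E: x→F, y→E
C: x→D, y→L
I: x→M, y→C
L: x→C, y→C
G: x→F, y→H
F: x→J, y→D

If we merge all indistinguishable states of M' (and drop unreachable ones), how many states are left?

States {K} cannot be reached from the start state, so discard them.
Start with accepting vs non-accepting: {D,E,G,H,I,J,L} | {A,B,C,F,M}.
On input x, block {D,E,G,H,I,J,L} splits into {E,G,H,I,J,L} and {D}.
Split {E,G,H,I,J,L} by δ(·,y) → {E,G,H,J} and {I,L}.
Refine {A,B,C,F,M} on symbol x: members go to different blocks, giving {A,B,F} and {C,M}.
No further refinement is possible. Final partition (5 blocks): {E,G,H,J} | {A,B,F} | {D} | {I,L} | {C,M}.

5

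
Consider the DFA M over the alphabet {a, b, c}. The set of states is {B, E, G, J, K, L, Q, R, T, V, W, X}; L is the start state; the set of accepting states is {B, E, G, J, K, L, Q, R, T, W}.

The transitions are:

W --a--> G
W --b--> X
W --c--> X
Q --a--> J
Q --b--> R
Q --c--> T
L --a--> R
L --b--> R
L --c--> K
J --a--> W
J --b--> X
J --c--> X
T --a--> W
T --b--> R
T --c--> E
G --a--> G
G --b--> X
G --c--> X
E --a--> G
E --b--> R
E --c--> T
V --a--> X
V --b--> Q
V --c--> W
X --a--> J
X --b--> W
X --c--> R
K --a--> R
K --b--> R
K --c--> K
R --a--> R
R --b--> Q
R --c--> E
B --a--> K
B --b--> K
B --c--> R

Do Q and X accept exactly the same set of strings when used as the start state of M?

States {B,V} cannot be reached from the start state, so discard them.
Initial partition by acceptance: {E,G,J,K,L,Q,R,T,W} | {X}.
Split {E,G,J,K,L,Q,R,T,W} by δ(·,b) → {E,K,L,Q,R,T} and {G,J,W}.
Refine {E,K,L,Q,R,T} on symbol a: members go to different blocks, giving {E,Q,T} and {K,L,R}.
On input b, block {K,L,R} splits into {K,L} and {R}.
Stable partition: {E,Q,T} | {X} | {G,J,W} | {K,L} | {R} — 5 equivalence classes.
Q and X end up in different blocks, so they are distinguishable. For instance, the string 'ε' is accepted from only Q.

No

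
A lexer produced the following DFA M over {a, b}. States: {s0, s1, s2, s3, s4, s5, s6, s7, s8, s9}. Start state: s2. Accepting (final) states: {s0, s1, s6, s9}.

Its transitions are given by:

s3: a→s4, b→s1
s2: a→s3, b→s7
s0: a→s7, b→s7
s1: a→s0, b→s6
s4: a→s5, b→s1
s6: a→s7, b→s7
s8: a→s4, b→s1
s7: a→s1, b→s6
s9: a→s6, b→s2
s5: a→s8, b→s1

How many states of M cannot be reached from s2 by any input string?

Starting at s2 and following transitions, the reachable set is {s0, s1, s2, s3, s4, s5, s6, s7, s8}. That leaves s9 unreachable — 1 in total.

1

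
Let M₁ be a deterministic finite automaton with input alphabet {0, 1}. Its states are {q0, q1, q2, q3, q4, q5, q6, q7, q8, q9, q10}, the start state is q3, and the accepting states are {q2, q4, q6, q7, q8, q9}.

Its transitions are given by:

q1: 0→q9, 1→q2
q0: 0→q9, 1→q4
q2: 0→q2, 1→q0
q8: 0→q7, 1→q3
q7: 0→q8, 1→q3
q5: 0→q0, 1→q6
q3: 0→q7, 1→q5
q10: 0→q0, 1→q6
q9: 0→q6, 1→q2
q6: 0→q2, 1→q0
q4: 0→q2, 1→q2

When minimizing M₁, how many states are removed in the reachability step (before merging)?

2

Starting at q3 and following transitions, the reachable set is {q0, q2, q3, q4, q5, q6, q7, q8, q9}. That leaves q1, q10 unreachable — 2 in total.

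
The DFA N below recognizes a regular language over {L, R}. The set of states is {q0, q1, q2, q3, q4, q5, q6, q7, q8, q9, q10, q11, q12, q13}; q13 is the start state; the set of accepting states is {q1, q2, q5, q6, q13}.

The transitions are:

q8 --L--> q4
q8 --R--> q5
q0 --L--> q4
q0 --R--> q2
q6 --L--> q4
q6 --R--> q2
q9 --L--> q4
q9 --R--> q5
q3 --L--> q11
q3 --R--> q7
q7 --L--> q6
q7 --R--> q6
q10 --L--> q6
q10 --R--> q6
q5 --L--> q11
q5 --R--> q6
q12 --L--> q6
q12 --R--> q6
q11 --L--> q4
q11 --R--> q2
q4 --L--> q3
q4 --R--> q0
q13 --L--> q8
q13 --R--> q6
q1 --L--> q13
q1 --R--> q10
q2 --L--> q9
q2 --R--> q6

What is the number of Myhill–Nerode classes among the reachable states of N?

Reachable states from the start: {q0,q2,q3,q4,q5,q6,q7,q8,q9,q11,q13}. Unreachable: {q1,q10,q12} — drop them.
Initial partition by acceptance: {q2,q5,q6,q13} | {q0,q3,q4,q7,q8,q9,q11}.
Split {q0,q3,q4,q7,q8,q9,q11} by δ(·,L) → {q0,q3,q4,q8,q9,q11} and {q7}.
Split {q0,q3,q4,q8,q9,q11} by δ(·,R) → {q0,q8,q9,q11} and {q3} and {q4}.
Refine {q2,q5,q6,q13} on symbol L: members go to different blocks, giving {q2,q5,q13} and {q6}.
Stable partition: {q2,q5,q13} | {q0,q8,q9,q11} | {q7} | {q3} | {q4} | {q6} — 6 equivalence classes.

6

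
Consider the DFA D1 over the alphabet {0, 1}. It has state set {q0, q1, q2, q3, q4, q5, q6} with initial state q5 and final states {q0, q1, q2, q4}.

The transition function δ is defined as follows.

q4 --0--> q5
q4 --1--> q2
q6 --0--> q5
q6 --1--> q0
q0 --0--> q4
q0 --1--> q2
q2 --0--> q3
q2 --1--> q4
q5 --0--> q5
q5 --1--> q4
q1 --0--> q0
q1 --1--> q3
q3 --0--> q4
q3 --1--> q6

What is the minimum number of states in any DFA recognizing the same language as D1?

6

States {q1} cannot be reached from the start state, so discard them.
Start with accepting vs non-accepting: {q0,q2,q4} | {q3,q5,q6}.
Refine {q0,q2,q4} on symbol 0: members go to different blocks, giving {q2,q4} and {q0}.
Refine {q3,q5,q6} on symbol 0: members go to different blocks, giving {q5,q6} and {q3}.
On input 0, block {q2,q4} splits into {q2} and {q4}.
On input 1, block {q5,q6} splits into {q5} and {q6}.
The partition is now stable with 6 blocks: {q2} | {q5} | {q0} | {q3} | {q4} | {q6}.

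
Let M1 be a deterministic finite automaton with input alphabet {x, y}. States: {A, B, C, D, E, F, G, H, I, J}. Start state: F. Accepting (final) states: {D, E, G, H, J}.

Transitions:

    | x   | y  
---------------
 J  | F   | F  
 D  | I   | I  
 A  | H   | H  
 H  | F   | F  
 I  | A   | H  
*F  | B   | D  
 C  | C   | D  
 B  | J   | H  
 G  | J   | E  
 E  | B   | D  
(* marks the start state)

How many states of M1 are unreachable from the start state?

Starting at F and following transitions, the reachable set is {A, B, D, F, H, I, J}. That leaves C, E, G unreachable — 3 in total.

3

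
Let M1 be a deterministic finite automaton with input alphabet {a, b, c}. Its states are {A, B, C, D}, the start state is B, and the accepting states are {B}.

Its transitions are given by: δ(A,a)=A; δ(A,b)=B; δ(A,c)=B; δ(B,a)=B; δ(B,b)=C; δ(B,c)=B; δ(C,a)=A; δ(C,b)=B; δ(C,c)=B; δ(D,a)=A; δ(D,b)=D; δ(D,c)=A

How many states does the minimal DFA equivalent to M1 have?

States {D} cannot be reached from the start state, so discard them.
P0 = {B} | {A,C}.
The partition is now stable with 2 blocks: {B} | {A,C}.

2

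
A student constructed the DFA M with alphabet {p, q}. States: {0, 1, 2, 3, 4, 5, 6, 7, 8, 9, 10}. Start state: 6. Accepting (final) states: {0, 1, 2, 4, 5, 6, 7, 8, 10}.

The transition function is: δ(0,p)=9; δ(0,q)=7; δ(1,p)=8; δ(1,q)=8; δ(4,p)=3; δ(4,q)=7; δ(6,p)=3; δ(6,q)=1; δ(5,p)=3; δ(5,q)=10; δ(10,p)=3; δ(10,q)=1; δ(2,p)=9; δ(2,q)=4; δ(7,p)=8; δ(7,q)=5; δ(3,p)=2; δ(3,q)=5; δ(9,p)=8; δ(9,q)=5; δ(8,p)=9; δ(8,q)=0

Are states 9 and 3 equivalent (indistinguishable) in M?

Yes

Every state is reachable, so we keep all 11.
Start with accepting vs non-accepting: {0,1,2,4,5,6,7,8,10} | {3,9}.
On input p, block {0,1,2,4,5,6,7,8,10} splits into {0,2,4,5,6,8,10} and {1,7}.
Split {0,2,4,5,6,8,10} by δ(·,q) → {0,4,6,10} and {2,5,8}.
No further refinement is possible. Final partition (4 blocks): {0,4,6,10} | {3,9} | {1,7} | {2,5,8}.
9 and 3 lie in the same block of the stable partition, so they are equivalent — no string distinguishes them.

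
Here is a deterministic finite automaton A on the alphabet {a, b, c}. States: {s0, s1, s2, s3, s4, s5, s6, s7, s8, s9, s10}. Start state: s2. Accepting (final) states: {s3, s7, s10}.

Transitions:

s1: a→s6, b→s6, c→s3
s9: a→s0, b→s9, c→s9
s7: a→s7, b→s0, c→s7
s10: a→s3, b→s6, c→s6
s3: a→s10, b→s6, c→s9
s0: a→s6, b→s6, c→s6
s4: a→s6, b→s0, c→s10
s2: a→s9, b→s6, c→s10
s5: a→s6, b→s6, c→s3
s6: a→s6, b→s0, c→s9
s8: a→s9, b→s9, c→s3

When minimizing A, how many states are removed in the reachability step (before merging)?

Starting at s2 and following transitions, the reachable set is {s0, s2, s3, s6, s9, s10}. That leaves s1, s4, s5, s7, s8 unreachable — 5 in total.

5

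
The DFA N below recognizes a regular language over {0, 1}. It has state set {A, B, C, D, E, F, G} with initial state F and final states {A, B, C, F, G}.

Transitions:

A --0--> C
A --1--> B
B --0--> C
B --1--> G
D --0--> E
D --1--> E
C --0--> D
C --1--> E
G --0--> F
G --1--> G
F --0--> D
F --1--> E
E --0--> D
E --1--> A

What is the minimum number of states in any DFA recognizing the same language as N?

Every state is reachable, so we keep all 7.
P0 = {A,B,C,F,G} | {D,E}.
Refine {A,B,C,F,G} on symbol 0: members go to different blocks, giving {A,B,G} and {C,F}.
Split {D,E} by δ(·,1) → {D} and {E}.
Stable partition: {A,B,G} | {D} | {C,F} | {E} — 4 equivalence classes.

4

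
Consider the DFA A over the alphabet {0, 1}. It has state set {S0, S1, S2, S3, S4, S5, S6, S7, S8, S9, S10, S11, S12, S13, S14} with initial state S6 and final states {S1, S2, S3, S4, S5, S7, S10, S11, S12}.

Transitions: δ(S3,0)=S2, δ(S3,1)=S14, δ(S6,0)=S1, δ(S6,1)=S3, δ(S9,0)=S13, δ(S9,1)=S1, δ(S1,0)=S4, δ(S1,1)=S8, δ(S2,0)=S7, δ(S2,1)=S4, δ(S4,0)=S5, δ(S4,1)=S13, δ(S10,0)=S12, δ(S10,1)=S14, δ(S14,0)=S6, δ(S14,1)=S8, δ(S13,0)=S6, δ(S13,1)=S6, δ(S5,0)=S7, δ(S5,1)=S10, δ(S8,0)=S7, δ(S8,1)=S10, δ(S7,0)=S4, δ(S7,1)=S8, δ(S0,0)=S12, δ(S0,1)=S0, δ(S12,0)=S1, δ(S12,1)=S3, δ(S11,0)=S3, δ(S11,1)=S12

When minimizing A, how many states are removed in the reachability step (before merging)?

BFS from S6 reaches {S1, S2, S3, S4, S5, S6, S7, S8, S10, S12, S13, S14}; the 3 state(s) S0, S9, S11 are never visited.

3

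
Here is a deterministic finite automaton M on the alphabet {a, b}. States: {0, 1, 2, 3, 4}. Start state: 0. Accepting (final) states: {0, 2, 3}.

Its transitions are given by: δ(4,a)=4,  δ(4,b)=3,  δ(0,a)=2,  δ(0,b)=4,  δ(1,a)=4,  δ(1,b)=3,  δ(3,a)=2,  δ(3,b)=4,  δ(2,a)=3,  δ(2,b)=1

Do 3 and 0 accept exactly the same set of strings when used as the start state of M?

Start with accepting vs non-accepting: {0,2,3} | {1,4}.
The partition is now stable with 2 blocks: {0,2,3} | {1,4}.
3 and 0 lie in the same block of the stable partition, so they are equivalent — no string distinguishes them.

Yes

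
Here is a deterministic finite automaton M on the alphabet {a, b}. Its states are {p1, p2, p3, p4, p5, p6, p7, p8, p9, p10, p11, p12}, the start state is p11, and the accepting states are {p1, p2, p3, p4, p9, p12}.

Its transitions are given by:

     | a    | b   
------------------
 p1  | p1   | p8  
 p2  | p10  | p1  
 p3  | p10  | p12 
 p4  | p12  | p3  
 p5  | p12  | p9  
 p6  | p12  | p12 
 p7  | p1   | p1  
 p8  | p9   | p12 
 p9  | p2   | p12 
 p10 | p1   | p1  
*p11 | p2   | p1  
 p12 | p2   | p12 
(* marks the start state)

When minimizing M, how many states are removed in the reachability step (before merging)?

5

Starting at p11 and following transitions, the reachable set is {p1, p2, p8, p9, p10, p11, p12}. That leaves p3, p4, p5, p6, p7 unreachable — 5 in total.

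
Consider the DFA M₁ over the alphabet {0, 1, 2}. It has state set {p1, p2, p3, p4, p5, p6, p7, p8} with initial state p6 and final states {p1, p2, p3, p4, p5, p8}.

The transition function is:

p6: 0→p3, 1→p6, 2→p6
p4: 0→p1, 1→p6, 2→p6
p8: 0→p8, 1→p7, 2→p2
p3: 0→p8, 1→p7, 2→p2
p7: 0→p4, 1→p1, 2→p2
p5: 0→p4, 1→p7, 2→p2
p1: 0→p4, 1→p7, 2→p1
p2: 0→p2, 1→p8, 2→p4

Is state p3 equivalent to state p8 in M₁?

Yes

States {p5} cannot be reached from the start state, so discard them.
Start with accepting vs non-accepting: {p1,p2,p3,p4,p8} | {p6,p7}.
Split {p1,p2,p3,p4,p8} by δ(·,1) → {p1,p3,p4,p8} and {p2}.
Refine {p1,p3,p4,p8} on symbol 2: members go to different blocks, giving {p3,p8} and {p1} and {p4}.
Refine {p6,p7} on symbol 0: members go to different blocks, giving {p6} and {p7}.
No further refinement is possible. Final partition (6 blocks): {p3,p8} | {p6} | {p2} | {p1} | {p4} | {p7}.
p3 and p8 lie in the same block of the stable partition, so they are equivalent — no string distinguishes them.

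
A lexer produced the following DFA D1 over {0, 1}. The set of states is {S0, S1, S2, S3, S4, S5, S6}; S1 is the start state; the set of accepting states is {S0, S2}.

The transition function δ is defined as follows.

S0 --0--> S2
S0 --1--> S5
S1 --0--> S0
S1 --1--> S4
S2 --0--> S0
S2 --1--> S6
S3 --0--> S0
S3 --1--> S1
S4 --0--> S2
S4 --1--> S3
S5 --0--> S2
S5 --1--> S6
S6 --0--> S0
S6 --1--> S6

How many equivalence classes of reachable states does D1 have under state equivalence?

All states are reachable from the start state.
Start with accepting vs non-accepting: {S0,S2} | {S1,S3,S4,S5,S6}.
The partition is now stable with 2 blocks: {S0,S2} | {S1,S3,S4,S5,S6}.

2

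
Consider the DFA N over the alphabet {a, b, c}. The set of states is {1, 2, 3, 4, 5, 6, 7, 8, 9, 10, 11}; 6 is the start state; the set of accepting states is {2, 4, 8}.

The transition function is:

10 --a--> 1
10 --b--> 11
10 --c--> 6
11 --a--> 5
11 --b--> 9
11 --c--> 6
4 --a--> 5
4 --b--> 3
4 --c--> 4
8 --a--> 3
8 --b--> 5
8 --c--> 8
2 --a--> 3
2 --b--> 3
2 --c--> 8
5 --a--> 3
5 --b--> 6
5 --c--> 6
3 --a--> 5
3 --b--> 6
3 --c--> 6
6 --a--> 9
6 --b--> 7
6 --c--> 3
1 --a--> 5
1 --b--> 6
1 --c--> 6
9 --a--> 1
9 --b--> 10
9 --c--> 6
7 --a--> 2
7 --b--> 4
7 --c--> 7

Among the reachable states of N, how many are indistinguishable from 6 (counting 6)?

1

Start with accepting vs non-accepting: {2,4,8} | {1,3,5,6,7,9,10,11}.
Split {1,3,5,6,7,9,10,11} by δ(·,a) → {1,3,5,6,9,10,11} and {7}.
Refine {1,3,5,6,9,10,11} on symbol b: members go to different blocks, giving {1,3,5,9,10,11} and {6}.
On input b, block {1,3,5,9,10,11} splits into {1,3,5} and {9,10,11}.
No further refinement is possible. Final partition (5 blocks): {2,4,8} | {1,3,5} | {7} | {6} | {9,10,11}.
State 6 belongs to the block {6}, which has 1 states.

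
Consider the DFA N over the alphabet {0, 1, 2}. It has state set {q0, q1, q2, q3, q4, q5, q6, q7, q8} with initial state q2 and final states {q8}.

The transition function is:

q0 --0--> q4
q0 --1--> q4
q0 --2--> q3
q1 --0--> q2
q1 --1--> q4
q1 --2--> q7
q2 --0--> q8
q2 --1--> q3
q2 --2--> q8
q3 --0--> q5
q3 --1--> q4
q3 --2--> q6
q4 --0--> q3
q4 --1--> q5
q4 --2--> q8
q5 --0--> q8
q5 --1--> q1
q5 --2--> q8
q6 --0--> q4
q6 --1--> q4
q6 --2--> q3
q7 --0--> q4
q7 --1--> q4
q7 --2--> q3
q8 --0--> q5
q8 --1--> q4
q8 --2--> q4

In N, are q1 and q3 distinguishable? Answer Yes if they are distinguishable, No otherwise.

No

First remove the unreachable states {q0}; 8 states remain.
Start with accepting vs non-accepting: {q8} | {q1,q2,q3,q4,q5,q6,q7}.
Split {q1,q2,q3,q4,q5,q6,q7} by δ(·,0) → {q1,q3,q4,q6,q7} and {q2,q5}.
Split {q1,q3,q4,q6,q7} by δ(·,0) → {q4,q6,q7} and {q1,q3}.
On input 0, block {q4,q6,q7} splits into {q6,q7} and {q4}.
Stable partition: {q8} | {q6,q7} | {q2,q5} | {q1,q3} | {q4} — 5 equivalence classes.
q1 and q3 lie in the same block of the stable partition, so they are equivalent — no string distinguishes them.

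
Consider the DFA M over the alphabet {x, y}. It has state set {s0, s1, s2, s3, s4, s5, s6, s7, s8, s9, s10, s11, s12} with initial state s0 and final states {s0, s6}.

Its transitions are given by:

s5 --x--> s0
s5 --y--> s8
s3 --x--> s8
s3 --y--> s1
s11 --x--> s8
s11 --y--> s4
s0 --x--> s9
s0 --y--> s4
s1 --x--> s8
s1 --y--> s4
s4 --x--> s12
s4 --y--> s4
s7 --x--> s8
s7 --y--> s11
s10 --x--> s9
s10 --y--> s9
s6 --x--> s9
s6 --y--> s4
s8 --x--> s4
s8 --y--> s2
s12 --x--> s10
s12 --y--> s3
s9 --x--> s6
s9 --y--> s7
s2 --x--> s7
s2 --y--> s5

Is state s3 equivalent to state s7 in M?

All states are reachable from the start state.
Initial partition by acceptance: {s0,s6} | {s1,s2,s3,s4,s5,s7,s8,s9,s10,s11,s12}.
Split {s1,s2,s3,s4,s5,s7,s8,s9,s10,s11,s12} by δ(·,x) → {s1,s2,s3,s4,s7,s8,s10,s11,s12} and {s5,s9}.
Split {s1,s2,s3,s4,s7,s8,s10,s11,s12} by δ(·,x) → {s1,s2,s3,s4,s7,s8,s11,s12} and {s10}.
Split {s1,s2,s3,s4,s7,s8,s11,s12} by δ(·,x) → {s1,s2,s3,s4,s7,s8,s11} and {s12}.
Refine {s1,s2,s3,s4,s7,s8,s11} on symbol x: members go to different blocks, giving {s1,s2,s3,s7,s8,s11} and {s4}.
Split {s1,s2,s3,s7,s8,s11} by δ(·,x) → {s1,s2,s3,s7,s11} and {s8}.
Split {s1,s2,s3,s7,s11} by δ(·,x) → {s1,s3,s7,s11} and {s2}.
Split {s1,s3,s7,s11} by δ(·,y) → {s1,s11} and {s3,s7}.
Split {s5,s9} by δ(·,y) → {s5} and {s9}.
No further refinement is possible. Final partition (10 blocks): {s0,s6} | {s1,s11} | {s5} | {s10} | {s12} | {s4} | {s8} | {s2} | {s3,s7} | {s9}.
s3 and s7 lie in the same block of the stable partition, so they are equivalent — no string distinguishes them.

Yes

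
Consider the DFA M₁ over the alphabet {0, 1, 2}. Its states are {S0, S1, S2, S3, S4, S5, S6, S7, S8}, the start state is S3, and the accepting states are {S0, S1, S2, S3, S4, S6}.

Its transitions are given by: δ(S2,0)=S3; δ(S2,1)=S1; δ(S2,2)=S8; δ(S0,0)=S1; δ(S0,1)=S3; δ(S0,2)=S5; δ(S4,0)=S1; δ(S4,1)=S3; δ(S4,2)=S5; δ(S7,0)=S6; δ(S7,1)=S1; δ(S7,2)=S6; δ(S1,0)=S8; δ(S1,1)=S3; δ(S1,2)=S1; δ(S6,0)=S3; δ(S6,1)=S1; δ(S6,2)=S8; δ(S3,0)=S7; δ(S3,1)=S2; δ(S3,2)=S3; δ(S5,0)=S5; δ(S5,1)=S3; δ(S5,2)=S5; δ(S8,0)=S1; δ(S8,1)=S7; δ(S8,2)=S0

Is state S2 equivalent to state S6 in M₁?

First remove the unreachable states {S4}; 8 states remain.
Initial partition by acceptance: {S0,S1,S2,S3,S6} | {S5,S7,S8}.
Refine {S0,S1,S2,S3,S6} on symbol 0: members go to different blocks, giving {S0,S2,S6} and {S1,S3}.
Split {S5,S7,S8} by δ(·,0) → {S5} and {S7} and {S8}.
Split {S0,S2,S6} by δ(·,2) → {S2,S6} and {S0}.
Refine {S1,S3} on symbol 0: members go to different blocks, giving {S1} and {S3}.
No further refinement is possible. Final partition (7 blocks): {S2,S6} | {S5} | {S1} | {S7} | {S8} | {S0} | {S3}.
S2 and S6 lie in the same block of the stable partition, so they are equivalent — no string distinguishes them.

Yes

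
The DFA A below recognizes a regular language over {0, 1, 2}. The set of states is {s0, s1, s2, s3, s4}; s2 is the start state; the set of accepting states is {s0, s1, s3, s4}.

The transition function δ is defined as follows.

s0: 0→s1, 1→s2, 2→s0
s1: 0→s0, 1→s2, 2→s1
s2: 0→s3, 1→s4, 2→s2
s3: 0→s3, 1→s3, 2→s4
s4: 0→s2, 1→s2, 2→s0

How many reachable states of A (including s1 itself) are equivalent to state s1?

P0 = {s0,s1,s3,s4} | {s2}.
Refine {s0,s1,s3,s4} on symbol 0: members go to different blocks, giving {s0,s1,s3} and {s4}.
Refine {s0,s1,s3} on symbol 1: members go to different blocks, giving {s0,s1} and {s3}.
The partition is now stable with 4 blocks: {s0,s1} | {s2} | {s4} | {s3}.
State s1 belongs to the block {s0,s1}, which has 2 states.

2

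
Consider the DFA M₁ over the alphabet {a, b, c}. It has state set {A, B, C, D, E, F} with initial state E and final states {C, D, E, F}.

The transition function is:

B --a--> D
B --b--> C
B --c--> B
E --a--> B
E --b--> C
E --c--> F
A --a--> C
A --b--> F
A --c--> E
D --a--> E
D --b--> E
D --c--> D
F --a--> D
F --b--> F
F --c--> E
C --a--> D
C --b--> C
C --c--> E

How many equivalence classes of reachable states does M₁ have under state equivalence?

4

Reachable states from the start: {B,C,D,E,F}. Unreachable: {A} — drop them.
P0 = {C,D,E,F} | {B}.
Refine {C,D,E,F} on symbol a: members go to different blocks, giving {C,D,F} and {E}.
Refine {C,D,F} on symbol a: members go to different blocks, giving {C,F} and {D}.
Stable partition: {C,F} | {B} | {E} | {D} — 4 equivalence classes.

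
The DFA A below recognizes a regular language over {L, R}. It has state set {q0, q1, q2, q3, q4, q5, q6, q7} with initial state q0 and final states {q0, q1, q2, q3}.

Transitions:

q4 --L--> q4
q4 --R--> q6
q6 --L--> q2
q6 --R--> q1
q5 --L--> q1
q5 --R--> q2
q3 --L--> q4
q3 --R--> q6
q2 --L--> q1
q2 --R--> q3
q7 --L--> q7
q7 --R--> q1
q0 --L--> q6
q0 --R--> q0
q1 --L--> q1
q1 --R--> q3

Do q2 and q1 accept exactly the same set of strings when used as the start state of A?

Yes

Reachable states from the start: {q0,q1,q2,q3,q4,q6}. Unreachable: {q5,q7} — drop them.
Initial partition by acceptance: {q0,q1,q2,q3} | {q4,q6}.
Split {q0,q1,q2,q3} by δ(·,L) → {q0,q3} and {q1,q2}.
On input R, block {q0,q3} splits into {q0} and {q3}.
On input L, block {q4,q6} splits into {q4} and {q6}.
No further refinement is possible. Final partition (5 blocks): {q0} | {q4} | {q1,q2} | {q3} | {q6}.
q2 and q1 lie in the same block of the stable partition, so they are equivalent — no string distinguishes them.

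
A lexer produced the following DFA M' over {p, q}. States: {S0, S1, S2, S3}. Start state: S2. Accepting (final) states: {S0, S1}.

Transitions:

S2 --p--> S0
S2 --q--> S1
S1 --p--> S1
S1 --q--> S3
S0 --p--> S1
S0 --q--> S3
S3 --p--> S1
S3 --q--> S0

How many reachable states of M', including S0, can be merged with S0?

Initial partition by acceptance: {S0,S1} | {S2,S3}.
No further refinement is possible. Final partition (2 blocks): {S0,S1} | {S2,S3}.
State S0 belongs to the block {S0,S1}, which has 2 states.

2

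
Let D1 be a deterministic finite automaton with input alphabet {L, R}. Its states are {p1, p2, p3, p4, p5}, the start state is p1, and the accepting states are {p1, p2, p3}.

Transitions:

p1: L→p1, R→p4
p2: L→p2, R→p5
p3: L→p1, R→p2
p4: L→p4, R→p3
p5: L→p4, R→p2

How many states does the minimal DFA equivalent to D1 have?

Every state is reachable, so we keep all 5.
Initial partition by acceptance: {p1,p2,p3} | {p4,p5}.
Refine {p1,p2,p3} on symbol R: members go to different blocks, giving {p1,p2} and {p3}.
Split {p4,p5} by δ(·,R) → {p4} and {p5}.
On input R, block {p1,p2} splits into {p1} and {p2}.
Stable partition: {p1} | {p4} | {p3} | {p5} | {p2} — 5 equivalence classes.

5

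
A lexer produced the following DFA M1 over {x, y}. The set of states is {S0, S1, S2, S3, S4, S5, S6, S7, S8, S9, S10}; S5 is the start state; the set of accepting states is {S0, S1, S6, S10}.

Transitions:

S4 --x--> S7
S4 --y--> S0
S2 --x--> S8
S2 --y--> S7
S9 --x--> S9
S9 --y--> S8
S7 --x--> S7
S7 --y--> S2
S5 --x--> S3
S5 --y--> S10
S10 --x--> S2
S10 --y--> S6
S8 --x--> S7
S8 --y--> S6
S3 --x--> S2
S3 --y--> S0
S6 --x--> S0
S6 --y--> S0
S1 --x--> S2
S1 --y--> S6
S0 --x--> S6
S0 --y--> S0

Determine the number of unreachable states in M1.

BFS from S5 reaches {S0, S2, S3, S5, S6, S7, S8, S10}; the 3 state(s) S1, S4, S9 are never visited.

3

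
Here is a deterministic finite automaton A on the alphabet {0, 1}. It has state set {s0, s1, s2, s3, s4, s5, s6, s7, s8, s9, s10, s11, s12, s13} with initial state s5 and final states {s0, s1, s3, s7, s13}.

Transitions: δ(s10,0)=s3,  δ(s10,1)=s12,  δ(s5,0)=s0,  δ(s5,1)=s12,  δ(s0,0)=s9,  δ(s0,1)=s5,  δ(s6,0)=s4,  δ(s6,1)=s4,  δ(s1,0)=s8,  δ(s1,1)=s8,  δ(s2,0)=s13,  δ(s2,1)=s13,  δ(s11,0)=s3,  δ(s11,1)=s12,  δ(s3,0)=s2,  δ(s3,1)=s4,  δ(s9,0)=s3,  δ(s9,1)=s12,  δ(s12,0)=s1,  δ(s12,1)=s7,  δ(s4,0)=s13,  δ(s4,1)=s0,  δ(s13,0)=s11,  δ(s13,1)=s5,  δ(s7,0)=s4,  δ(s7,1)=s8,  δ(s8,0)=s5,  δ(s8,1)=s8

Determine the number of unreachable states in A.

Starting at s5 and following transitions, the reachable set is {s0, s1, s2, s3, s4, s5, s7, s8, s9, s11, s12, s13}. That leaves s6, s10 unreachable — 2 in total.

2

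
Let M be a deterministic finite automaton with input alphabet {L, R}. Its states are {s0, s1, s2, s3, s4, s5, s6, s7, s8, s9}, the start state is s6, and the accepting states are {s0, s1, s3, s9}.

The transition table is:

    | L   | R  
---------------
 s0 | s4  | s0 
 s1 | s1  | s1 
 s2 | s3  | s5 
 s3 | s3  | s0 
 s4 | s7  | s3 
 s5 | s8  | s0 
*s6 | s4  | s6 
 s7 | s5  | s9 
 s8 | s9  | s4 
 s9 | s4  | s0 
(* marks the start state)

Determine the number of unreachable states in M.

BFS from s6 reaches {s0, s3, s4, s5, s6, s7, s8, s9}; the 2 state(s) s1, s2 are never visited.

2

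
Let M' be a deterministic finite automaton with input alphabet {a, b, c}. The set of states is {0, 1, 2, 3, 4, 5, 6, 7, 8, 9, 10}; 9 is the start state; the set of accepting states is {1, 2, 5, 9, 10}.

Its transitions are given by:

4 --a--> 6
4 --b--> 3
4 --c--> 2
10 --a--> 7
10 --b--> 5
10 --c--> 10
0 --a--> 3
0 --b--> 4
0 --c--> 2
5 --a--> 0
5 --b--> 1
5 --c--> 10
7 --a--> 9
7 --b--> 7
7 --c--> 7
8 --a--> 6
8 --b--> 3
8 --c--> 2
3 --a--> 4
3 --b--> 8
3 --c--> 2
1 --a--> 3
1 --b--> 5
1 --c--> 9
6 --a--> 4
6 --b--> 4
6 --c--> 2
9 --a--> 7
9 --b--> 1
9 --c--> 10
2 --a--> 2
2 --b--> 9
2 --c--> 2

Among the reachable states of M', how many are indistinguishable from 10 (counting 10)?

Start with accepting vs non-accepting: {1,2,5,9,10} | {0,3,4,6,7,8}.
Split {1,2,5,9,10} by δ(·,a) → {1,5,9,10} and {2}.
Refine {0,3,4,6,7,8} on symbol a: members go to different blocks, giving {0,3,4,6,8} and {7}.
Split {1,5,9,10} by δ(·,a) → {1,5} and {9,10}.
Stable partition: {1,5} | {0,3,4,6,8} | {2} | {7} | {9,10} — 5 equivalence classes.
State 10 belongs to the block {9,10}, which has 2 states.

2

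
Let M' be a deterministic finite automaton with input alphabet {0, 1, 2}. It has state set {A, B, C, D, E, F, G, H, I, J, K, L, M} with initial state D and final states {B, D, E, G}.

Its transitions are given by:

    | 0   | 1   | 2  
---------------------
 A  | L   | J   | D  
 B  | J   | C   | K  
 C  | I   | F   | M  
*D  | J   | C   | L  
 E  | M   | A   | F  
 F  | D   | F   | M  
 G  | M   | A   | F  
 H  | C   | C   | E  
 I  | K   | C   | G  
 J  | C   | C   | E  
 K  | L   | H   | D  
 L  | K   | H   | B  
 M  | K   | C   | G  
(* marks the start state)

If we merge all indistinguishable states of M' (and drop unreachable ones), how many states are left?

7

Every state is reachable, so we keep all 13.
Initial partition by acceptance: {B,D,E,G} | {A,C,F,H,I,J,K,L,M}.
On input 0, block {A,C,F,H,I,J,K,L,M} splits into {A,C,H,I,J,K,L,M} and {F}.
Refine {B,D,E,G} on symbol 2: members go to different blocks, giving {B,D} and {E,G}.
On input 1, block {A,C,H,I,J,K,L,M} splits into {A,H,I,J,K,L,M} and {C}.
On input 0, block {A,H,I,J,K,L,M} splits into {A,I,K,L,M} and {H,J}.
On input 1, block {A,I,K,L,M} splits into {A,K,L} and {I,M}.
No further refinement is possible. Final partition (7 blocks): {B,D} | {A,K,L} | {F} | {E,G} | {C} | {H,J} | {I,M}.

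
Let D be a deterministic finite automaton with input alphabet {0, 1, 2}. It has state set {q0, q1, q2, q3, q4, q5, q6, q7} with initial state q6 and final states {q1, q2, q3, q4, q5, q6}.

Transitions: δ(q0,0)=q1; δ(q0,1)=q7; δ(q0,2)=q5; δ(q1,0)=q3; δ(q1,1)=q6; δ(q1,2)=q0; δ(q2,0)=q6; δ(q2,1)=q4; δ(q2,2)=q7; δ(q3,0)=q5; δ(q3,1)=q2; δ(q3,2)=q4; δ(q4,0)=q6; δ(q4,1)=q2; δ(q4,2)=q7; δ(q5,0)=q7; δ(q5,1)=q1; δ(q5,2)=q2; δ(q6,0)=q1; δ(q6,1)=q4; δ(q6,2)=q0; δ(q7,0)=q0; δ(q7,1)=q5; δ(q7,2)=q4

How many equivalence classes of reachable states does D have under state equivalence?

7

All states are reachable from the start state.
P0 = {q1,q2,q3,q4,q5,q6} | {q0,q7}.
Split {q1,q2,q3,q4,q5,q6} by δ(·,0) → {q1,q2,q3,q4,q6} and {q5}.
Split {q1,q2,q3,q4,q6} by δ(·,0) → {q1,q2,q4,q6} and {q3}.
Refine {q1,q2,q4,q6} on symbol 0: members go to different blocks, giving {q2,q4,q6} and {q1}.
On input 0, block {q2,q4,q6} splits into {q2,q4} and {q6}.
Split {q0,q7} by δ(·,0) → {q0} and {q7}.
No further refinement is possible. Final partition (7 blocks): {q2,q4} | {q0} | {q5} | {q3} | {q1} | {q6} | {q7}.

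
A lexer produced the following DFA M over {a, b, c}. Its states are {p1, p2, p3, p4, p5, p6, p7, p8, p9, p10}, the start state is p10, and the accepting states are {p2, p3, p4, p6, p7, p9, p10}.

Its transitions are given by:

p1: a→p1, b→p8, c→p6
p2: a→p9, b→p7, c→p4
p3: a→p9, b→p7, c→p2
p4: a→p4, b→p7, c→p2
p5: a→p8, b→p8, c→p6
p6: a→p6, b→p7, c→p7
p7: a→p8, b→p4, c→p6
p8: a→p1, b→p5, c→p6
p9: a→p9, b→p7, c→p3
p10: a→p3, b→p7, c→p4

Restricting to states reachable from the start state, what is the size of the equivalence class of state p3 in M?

All states are reachable from the start state.
Initial partition by acceptance: {p2,p3,p4,p6,p7,p9,p10} | {p1,p5,p8}.
On input a, block {p2,p3,p4,p6,p7,p9,p10} splits into {p2,p3,p4,p6,p9,p10} and {p7}.
Split {p2,p3,p4,p6,p9,p10} by δ(·,c) → {p2,p3,p4,p9,p10} and {p6}.
Stable partition: {p2,p3,p4,p9,p10} | {p1,p5,p8} | {p7} | {p6} — 4 equivalence classes.
State p3 belongs to the block {p2,p3,p4,p9,p10}, which has 5 states.

5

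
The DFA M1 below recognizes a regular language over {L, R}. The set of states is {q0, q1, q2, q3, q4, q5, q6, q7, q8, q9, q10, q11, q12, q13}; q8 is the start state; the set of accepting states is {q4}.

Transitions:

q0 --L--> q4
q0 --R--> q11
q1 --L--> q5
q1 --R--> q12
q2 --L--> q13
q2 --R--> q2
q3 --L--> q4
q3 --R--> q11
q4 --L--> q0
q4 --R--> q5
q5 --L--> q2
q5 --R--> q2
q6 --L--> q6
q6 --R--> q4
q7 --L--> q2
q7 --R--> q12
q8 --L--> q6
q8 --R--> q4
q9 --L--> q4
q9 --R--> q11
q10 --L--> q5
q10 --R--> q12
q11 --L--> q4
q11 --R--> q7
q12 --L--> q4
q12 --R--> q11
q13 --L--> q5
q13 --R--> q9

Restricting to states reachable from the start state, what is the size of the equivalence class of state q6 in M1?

States {q1,q3,q10} cannot be reached from the start state, so discard them.
Start with accepting vs non-accepting: {q4} | {q0,q2,q5,q6,q7,q8,q9,q11,q12,q13}.
On input L, block {q0,q2,q5,q6,q7,q8,q9,q11,q12,q13} splits into {q2,q5,q6,q7,q8,q13} and {q0,q9,q11,q12}.
Refine {q2,q5,q6,q7,q8,q13} on symbol R: members go to different blocks, giving {q2,q5} and {q6,q8} and {q7,q13}.
Refine {q2,q5} on symbol L: members go to different blocks, giving {q2} and {q5}.
Refine {q0,q9,q11,q12} on symbol R: members go to different blocks, giving {q0,q9,q12} and {q11}.
On input L, block {q7,q13} splits into {q7} and {q13}.
No further refinement is possible. Final partition (8 blocks): {q4} | {q2} | {q0,q9,q12} | {q6,q8} | {q7} | {q5} | {q11} | {q13}.
State q6 belongs to the block {q6,q8}, which has 2 states.

2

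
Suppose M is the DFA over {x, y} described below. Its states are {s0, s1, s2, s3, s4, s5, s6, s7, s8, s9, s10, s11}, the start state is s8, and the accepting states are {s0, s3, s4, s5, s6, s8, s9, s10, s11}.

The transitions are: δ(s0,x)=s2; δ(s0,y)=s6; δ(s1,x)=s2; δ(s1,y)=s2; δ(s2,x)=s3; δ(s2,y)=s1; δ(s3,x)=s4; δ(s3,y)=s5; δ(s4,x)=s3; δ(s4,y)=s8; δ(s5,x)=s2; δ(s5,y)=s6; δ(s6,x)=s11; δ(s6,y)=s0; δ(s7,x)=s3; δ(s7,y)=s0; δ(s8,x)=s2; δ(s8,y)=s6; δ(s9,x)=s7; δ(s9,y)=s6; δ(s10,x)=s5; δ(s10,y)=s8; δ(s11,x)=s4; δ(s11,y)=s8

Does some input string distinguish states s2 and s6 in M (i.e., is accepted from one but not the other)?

Yes

Reachable states from the start: {s0,s1,s2,s3,s4,s5,s6,s8,s11}. Unreachable: {s7,s9,s10} — drop them.
P0 = {s0,s3,s4,s5,s6,s8,s11} | {s1,s2}.
Split {s0,s3,s4,s5,s6,s8,s11} by δ(·,x) → {s3,s4,s6,s11} and {s0,s5,s8}.
Refine {s1,s2} on symbol x: members go to different blocks, giving {s1} and {s2}.
Stable partition: {s3,s4,s6,s11} | {s1} | {s0,s5,s8} | {s2} — 4 equivalence classes.
s2 and s6 end up in different blocks, so they are distinguishable. For instance, the string 'ε' is accepted from only s6.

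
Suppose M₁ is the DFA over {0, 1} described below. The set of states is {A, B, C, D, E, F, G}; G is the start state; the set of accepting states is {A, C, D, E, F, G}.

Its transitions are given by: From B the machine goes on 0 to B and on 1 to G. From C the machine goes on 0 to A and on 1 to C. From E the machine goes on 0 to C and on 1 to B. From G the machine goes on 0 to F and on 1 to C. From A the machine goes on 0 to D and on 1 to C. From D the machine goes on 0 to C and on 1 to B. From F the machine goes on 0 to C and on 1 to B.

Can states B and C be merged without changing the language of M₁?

No

States {E} cannot be reached from the start state, so discard them.
P0 = {A,C,D,F,G} | {B}.
Refine {A,C,D,F,G} on symbol 1: members go to different blocks, giving {A,C,G} and {D,F}.
On input 0, block {A,C,G} splits into {A,G} and {C}.
No further refinement is possible. Final partition (4 blocks): {A,G} | {B} | {D,F} | {C}.
B and C end up in different blocks, so they are distinguishable. For instance, the string 'ε' is accepted from only C.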